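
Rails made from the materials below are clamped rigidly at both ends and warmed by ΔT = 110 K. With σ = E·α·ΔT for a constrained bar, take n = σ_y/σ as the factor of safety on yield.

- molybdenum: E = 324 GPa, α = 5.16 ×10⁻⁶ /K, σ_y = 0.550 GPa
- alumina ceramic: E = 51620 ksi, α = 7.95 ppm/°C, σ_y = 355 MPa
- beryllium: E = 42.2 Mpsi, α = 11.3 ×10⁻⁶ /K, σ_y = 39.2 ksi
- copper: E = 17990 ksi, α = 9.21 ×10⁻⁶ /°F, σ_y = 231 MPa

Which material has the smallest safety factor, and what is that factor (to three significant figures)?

With everything in SI (GPa, ×10⁻⁶/K, MPa):
  molybdenum: E = 324.0, α = 5.16, σ_y = 550.0 → σ = 184 MPa, n = 2.99
  alumina ceramic: E = 355.9, α = 7.95, σ_y = 355.0 → σ = 311 MPa, n = 1.14
  beryllium: E = 291.0, α = 11.3, σ_y = 270.3 → σ = 362 MPa, n = 0.747
  copper: E = 124.0, α = 16.6, σ_y = 231.0 → σ = 226 MPa, n = 1.02
The minimum is beryllium at n = 0.747.

beryllium, n = 0.747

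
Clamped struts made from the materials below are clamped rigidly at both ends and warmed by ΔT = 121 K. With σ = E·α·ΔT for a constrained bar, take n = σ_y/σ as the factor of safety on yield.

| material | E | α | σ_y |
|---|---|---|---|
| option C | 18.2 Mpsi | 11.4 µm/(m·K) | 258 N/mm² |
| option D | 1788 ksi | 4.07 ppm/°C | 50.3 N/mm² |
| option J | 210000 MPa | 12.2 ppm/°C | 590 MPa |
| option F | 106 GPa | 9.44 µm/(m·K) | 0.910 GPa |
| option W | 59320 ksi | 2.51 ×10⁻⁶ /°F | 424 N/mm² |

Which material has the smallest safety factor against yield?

In consistent units (E in GPa, α in ×10⁻⁶/K, σ_y in MPa):
  option C: E = 125.5, α = 11.4, σ_y = 258.0 → σ = 173 MPa, n = 1.49
  option D: E = 12.33, α = 4.07, σ_y = 50.30 → σ = 6.07 MPa, n = 8.29
  option J: E = 210.0, α = 12.2, σ_y = 590.0 → σ = 310 MPa, n = 1.90
  option F: E = 106.0, α = 9.44, σ_y = 910.0 → σ = 121 MPa, n = 7.52
  option W: E = 409.0, α = 4.52, σ_y = 424.0 → σ = 224 MPa, n = 1.90
The minimum is option C at n = 1.49.

option C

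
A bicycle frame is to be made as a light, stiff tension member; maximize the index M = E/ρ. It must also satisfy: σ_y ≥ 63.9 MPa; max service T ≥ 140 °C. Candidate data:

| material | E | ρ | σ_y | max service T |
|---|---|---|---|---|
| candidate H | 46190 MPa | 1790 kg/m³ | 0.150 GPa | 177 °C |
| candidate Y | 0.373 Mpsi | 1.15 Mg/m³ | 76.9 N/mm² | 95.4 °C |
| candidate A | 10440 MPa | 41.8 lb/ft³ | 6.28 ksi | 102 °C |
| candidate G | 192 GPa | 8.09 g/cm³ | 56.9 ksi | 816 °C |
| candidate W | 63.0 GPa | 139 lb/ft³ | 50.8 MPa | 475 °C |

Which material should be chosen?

candidate H

Screen on constraints: σ_y ≥ 63.9 MPa; max service T ≥ 140 °C. Survivors: candidate H, candidate G.
In SI units:
  candidate H: E = 46.19 GPa, ρ = 1790 kg/m³
  candidate G: E = 192.0 GPa, ρ = 8090 kg/m³
  candidate H: M = 25.8 MN·m/kg
  candidate G: M = 23.7 MN·m/kg
The maximum is for candidate H.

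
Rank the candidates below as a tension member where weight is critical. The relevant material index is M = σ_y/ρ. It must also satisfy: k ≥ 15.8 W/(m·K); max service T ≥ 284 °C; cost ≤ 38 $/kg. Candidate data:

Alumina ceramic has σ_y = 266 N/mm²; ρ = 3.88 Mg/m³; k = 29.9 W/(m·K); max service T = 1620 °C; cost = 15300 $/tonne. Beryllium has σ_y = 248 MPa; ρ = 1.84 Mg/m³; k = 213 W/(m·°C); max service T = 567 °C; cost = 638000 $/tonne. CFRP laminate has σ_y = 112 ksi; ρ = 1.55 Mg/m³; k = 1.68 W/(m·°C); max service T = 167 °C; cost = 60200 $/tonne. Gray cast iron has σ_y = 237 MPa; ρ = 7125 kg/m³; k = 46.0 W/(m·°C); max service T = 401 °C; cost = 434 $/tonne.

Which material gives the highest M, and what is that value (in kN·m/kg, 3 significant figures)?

alumina ceramic, M = 68.6 kN·m/kg

Screen on constraints: k ≥ 15.8 W/(m·K); max service T ≥ 284 °C; cost ≤ 38 $/kg. Survivors: alumina ceramic, gray cast iron.
Convert each candidate to consistent units, then evaluate M:
  alumina ceramic: σ_y = 266.0 MPa, ρ = 3880 kg/m³
  gray cast iron: σ_y = 237.0 MPa, ρ = 7125 kg/m³
  alumina ceramic: M = 68.6 kN·m/kg
  gray cast iron: M = 33.3 kN·m/kg
Alumina ceramic has the largest M.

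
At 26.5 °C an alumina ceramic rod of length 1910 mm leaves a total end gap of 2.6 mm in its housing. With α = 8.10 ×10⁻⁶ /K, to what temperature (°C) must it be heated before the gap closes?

α·L₀·ΔT = 2.6 mm ⇒ ΔT = 2.6 / (8.10×10⁻⁶ × 1910.0) = 168.1 K.
T = 26.5 + 168.1 = 194.6 °C.

195 °C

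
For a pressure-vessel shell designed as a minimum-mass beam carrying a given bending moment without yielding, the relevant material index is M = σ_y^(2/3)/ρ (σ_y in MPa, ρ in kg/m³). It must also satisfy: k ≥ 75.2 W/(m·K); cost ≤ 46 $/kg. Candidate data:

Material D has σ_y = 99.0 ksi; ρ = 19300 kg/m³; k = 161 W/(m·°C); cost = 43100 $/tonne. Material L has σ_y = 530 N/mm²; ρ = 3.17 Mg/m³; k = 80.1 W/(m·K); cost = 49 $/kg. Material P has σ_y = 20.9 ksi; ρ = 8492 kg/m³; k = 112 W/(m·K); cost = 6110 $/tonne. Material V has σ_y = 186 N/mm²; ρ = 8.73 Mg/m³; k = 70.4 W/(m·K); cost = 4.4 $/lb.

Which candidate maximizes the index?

Screen on constraints: k ≥ 75.2 W/(m·K); cost ≤ 46 $/kg. Survivors: material D, material P.
In SI units:
  material D: σ_y = 682.6 MPa, ρ = 19300 kg/m³
  material P: σ_y = 144.1 MPa, ρ = 8492 kg/m³
  material D: M = 4.02×10⁻³
  material P: M = 3.24×10⁻³
Material D has the largest M.

material D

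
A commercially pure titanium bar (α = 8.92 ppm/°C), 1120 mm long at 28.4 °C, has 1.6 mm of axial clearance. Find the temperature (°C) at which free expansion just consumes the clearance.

189 °C

α·L₀·ΔT = 1.6 mm ⇒ ΔT = 1.6 / (8.92×10⁻⁶ × 1120.0) = 160.2 K.
T = 28.4 + 160.2 = 188.6 °C.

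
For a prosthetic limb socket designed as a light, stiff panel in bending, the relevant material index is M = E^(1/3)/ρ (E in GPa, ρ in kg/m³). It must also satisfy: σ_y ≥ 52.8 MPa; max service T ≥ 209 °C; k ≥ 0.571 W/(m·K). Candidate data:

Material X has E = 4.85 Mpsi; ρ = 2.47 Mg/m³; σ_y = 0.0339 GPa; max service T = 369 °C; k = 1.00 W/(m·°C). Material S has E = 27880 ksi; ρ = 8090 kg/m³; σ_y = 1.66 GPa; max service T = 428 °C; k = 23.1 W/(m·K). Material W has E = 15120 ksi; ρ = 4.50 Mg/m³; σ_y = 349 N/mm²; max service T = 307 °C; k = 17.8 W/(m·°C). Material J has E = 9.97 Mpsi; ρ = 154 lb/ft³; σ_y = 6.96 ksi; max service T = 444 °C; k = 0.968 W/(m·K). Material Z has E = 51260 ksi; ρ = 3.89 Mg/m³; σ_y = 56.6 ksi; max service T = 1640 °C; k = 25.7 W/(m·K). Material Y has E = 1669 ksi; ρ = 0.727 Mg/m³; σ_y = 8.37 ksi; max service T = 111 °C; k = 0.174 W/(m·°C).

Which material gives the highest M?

material Z

Screen on constraints: σ_y ≥ 52.8 MPa; max service T ≥ 209 °C; k ≥ 0.571 W/(m·K). Survivors: material S, material W, material Z.
Normalizing units and computing the index:
  material S: E = 192.2 GPa, ρ = 8090 kg/m³
  material W: E = 104.2 GPa, ρ = 4500 kg/m³
  material Z: E = 353.4 GPa, ρ = 3890 kg/m³
  material Z: M = 1.82×10⁻³
  material W: M = 1.05×10⁻³
  material S: M = 0.713×10⁻³
Material Z ranks first.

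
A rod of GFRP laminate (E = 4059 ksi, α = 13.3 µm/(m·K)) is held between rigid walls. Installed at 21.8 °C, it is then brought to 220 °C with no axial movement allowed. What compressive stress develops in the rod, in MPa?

73.8 MPa

E = 4059 ksi = 27.99 GPa.
ΔT = 198.2 K. Constrained thermal stress σ = E·α·ΔT = 27.99×10³ MPa × 13.3×10⁻⁶ × 198.2 = 73.8 MPa (compressive).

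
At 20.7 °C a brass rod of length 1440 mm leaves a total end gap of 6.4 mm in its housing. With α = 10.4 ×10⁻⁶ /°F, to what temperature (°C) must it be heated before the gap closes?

258 °C

α = 10.4×10⁻⁶/°F × 9/5 = 18.7×10⁻⁶/K.
α·L₀·ΔT = 6.4 mm ⇒ ΔT = 6.4 / (18.7×10⁻⁶ × 1440.0) = 237.4 K.
T = 20.7 + 237.4 = 258.1 °C.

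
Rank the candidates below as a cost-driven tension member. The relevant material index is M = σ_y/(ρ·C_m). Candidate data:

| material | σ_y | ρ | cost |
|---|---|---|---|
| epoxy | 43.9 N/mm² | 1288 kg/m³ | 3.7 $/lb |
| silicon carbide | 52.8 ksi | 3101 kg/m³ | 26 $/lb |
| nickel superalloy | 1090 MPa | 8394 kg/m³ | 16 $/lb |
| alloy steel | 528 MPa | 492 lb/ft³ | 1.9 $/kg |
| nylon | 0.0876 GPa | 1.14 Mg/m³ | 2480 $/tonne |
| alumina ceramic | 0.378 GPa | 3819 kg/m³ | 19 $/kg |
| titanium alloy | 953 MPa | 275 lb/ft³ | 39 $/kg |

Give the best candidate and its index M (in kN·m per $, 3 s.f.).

Putting every candidate on a common basis:
  epoxy: σ_y = 43.90 MPa, ρ = 1288 kg/m³, cost = 8.157 $/kg
  silicon carbide: σ_y = 364.0 MPa, ρ = 3101 kg/m³, cost = 57.32 $/kg
  nickel superalloy: σ_y = 1090 MPa, ρ = 8394 kg/m³, cost = 35.27 $/kg
  alloy steel: σ_y = 528.0 MPa, ρ = 7881 kg/m³, cost = 1.900 $/kg
  nylon: σ_y = 87.60 MPa, ρ = 1140 kg/m³, cost = 2.480 $/kg
  alumina ceramic: σ_y = 378.0 MPa, ρ = 3819 kg/m³, cost = 19.00 $/kg
  titanium alloy: σ_y = 953.0 MPa, ρ = 4405 kg/m³, cost = 39.00 $/kg
  alloy steel: M = 35.3 kN·m per $
  nylon: M = 31.0 kN·m per $
  titanium alloy: M = 5.55 kN·m per $
  alumina ceramic: M = 5.21 kN·m per $
  epoxy: M = 4.18 kN·m per $
  nickel superalloy: M = 3.68 kN·m per $
  silicon carbide: M = 2.05 kN·m per $
Highest index: alloy steel.

alloy steel, M = 35.3 kN·m per $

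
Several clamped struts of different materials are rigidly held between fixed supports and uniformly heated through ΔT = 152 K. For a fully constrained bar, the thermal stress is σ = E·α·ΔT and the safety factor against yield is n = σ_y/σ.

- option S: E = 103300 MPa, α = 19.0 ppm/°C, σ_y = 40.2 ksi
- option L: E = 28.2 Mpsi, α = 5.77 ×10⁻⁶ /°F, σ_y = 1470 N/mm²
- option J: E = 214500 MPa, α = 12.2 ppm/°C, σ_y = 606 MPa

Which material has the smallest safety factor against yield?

option S

In consistent units (E in GPa, α in ×10⁻⁶/K, σ_y in MPa):
  option S: E = 103.3, α = 19.0, σ_y = 277.2 → σ = 298 MPa, n = 0.929
  option L: E = 194.4, α = 10.4, σ_y = 1470 → σ = 307 MPa, n = 4.79
  option J: E = 214.5, α = 12.2, σ_y = 606.0 → σ = 398 MPa, n = 1.52
Option S has the lowest safety factor, n = 0.929.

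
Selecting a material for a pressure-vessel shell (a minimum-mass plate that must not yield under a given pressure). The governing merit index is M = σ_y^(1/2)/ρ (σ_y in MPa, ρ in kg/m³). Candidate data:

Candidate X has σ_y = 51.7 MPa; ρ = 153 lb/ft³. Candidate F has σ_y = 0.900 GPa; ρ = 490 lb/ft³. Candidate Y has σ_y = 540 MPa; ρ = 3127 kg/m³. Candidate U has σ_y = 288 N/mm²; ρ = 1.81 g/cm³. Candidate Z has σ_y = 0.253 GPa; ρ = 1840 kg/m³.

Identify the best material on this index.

After converting to SI:
  candidate X: σ_y = 51.70 MPa, ρ = 2451 kg/m³
  candidate F: σ_y = 900.0 MPa, ρ = 7849 kg/m³
  candidate Y: σ_y = 540.0 MPa, ρ = 3127 kg/m³
  candidate U: σ_y = 288.0 MPa, ρ = 1810 kg/m³
  candidate Z: σ_y = 253.0 MPa, ρ = 1840 kg/m³
  candidate U: M = 9.38×10⁻³
  candidate Z: M = 8.64×10⁻³
  candidate Y: M = 7.43×10⁻³
  candidate F: M = 3.82×10⁻³
  candidate X: M = 2.93×10⁻³
Highest index: candidate U.

candidate U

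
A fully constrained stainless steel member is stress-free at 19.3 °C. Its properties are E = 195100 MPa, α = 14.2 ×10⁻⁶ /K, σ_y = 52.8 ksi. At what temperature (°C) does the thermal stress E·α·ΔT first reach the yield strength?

151 °C

E = 195100 MPa = 195.1 GPa.
σ_y = 52.8 ksi = 364.0 MPa.
E·α·ΔT = 364.0 MPa ⇒ ΔT = 364.0 / (195.1×10³ × 14.2×10⁻⁶) = 131.4 K.
T = 19.3 + 131.4 = 150.7 °C.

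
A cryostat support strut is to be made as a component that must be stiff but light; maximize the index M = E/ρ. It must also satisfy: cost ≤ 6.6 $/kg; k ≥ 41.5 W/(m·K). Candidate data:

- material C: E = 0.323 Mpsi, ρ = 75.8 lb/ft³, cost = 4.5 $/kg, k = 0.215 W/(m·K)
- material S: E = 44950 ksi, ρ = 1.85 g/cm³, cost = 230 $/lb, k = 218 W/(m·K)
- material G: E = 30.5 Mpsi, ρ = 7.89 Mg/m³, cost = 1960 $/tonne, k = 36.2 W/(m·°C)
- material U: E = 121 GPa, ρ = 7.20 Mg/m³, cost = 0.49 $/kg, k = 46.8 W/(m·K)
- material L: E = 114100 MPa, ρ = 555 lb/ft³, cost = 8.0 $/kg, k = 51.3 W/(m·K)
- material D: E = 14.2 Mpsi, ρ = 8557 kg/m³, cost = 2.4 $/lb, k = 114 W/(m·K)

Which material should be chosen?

Screen on constraints: cost ≤ 6.6 $/kg; k ≥ 41.5 W/(m·K). Survivors: material U, material D.
Normalizing units and computing the index:
  material U: E = 121.0 GPa, ρ = 7200 kg/m³
  material D: E = 97.91 GPa, ρ = 8557 kg/m³
  material U: M = 16.8 MN·m/kg
  material D: M = 11.4 MN·m/kg
Material U ranks first.

material U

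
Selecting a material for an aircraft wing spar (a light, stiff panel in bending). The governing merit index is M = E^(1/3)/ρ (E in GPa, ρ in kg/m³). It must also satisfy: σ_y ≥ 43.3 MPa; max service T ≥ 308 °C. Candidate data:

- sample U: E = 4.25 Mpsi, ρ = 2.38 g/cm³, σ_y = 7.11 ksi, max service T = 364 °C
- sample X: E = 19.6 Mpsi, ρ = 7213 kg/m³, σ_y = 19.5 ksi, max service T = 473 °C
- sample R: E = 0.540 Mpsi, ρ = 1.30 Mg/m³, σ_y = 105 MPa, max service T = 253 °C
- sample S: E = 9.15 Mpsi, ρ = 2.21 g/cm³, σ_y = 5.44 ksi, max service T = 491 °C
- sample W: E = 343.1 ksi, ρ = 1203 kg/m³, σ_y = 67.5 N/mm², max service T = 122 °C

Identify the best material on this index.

Screen on constraints: σ_y ≥ 43.3 MPa; max service T ≥ 308 °C. Survivors: sample U, sample X.
Putting every candidate on a common basis:
  sample U: E = 29.30 GPa, ρ = 2380 kg/m³
  sample X: E = 135.1 GPa, ρ = 7213 kg/m³
  sample U: M = 1.30×10⁻³
  sample X: M = 0.711×10⁻³
Sample U has the largest M.

sample U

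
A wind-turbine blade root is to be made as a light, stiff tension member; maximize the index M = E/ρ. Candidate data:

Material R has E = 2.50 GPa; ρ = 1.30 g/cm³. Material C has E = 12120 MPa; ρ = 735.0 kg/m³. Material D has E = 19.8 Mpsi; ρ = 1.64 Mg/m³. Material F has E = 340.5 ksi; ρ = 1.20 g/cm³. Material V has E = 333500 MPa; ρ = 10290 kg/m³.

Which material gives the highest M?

Convert each candidate to consistent units, then evaluate M:
  material R: E = 2.500 GPa, ρ = 1300 kg/m³
  material C: E = 12.12 GPa, ρ = 735.0 kg/m³
  material D: E = 136.5 GPa, ρ = 1640 kg/m³
  material F: E = 2.348 GPa, ρ = 1200 kg/m³
  material V: E = 333.5 GPa, ρ = 10290 kg/m³
  material D: M = 83.2 MN·m/kg
  material V: M = 32.4 MN·m/kg
  material C: M = 16.5 MN·m/kg
  material F: M = 1.96 MN·m/kg
  material R: M = 1.92 MN·m/kg
Material D has the largest M.

material D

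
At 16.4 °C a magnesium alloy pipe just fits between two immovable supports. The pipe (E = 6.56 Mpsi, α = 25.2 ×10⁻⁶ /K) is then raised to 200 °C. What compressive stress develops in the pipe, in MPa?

209 MPa

E = 6.56 Mpsi = 45.23 GPa.
ΔT = 183.6 K. Constrained thermal stress σ = E·α·ΔT = 45.23×10³ MPa × 25.2×10⁻⁶ × 183.6 = 209 MPa (compressive).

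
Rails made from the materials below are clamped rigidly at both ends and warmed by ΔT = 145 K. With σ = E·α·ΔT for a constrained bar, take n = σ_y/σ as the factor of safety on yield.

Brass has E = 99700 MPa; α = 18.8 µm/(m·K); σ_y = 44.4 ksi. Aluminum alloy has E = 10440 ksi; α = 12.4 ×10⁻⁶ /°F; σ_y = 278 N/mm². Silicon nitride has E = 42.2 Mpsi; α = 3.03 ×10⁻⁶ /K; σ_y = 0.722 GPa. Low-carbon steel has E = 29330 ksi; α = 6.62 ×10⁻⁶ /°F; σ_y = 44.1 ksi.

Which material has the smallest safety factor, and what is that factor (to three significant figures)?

low-carbon steel, n = 0.870

Converting E to GPa, α to ×10⁻⁶/K, σ_y to MPa, then σ and n for each:
  brass: E = 99.70, α = 18.8, σ_y = 306.1 → σ = 272 MPa, n = 1.13
  aluminum alloy: E = 71.98, α = 22.3, σ_y = 278.0 → σ = 233 MPa, n = 1.19
  silicon nitride: E = 291.0, α = 3.03, σ_y = 722.0 → σ = 128 MPa, n = 5.65
  low-carbon steel: E = 202.2, α = 11.9, σ_y = 304.1 → σ = 349 MPa, n = 0.870
The minimum is low-carbon steel at n = 0.870.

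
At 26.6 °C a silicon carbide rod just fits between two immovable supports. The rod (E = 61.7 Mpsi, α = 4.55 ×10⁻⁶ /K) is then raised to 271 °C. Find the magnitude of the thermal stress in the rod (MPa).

473 MPa

E = 61.7 Mpsi = 425.4 GPa.
ΔT = 244.4 K. Constrained thermal stress σ = E·α·ΔT = 425.4×10³ MPa × 4.55×10⁻⁶ × 244.4 = 473 MPa (compressive).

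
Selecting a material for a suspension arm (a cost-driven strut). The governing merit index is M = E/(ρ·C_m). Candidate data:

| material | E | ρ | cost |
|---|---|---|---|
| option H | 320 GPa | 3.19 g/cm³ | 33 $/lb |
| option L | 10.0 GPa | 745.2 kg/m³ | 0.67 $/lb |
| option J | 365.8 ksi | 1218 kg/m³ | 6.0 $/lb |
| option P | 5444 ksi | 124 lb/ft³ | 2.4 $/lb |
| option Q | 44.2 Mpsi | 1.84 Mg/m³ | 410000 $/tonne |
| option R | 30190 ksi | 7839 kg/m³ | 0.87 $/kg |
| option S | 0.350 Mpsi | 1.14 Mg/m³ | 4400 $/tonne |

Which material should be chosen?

Convert each candidate to consistent units, then evaluate M:
  option H: E = 320.0 GPa, ρ = 3190 kg/m³, cost = 72.75 $/kg
  option L: E = 10.00 GPa, ρ = 745.2 kg/m³, cost = 1.477 $/kg
  option J: E = 2.522 GPa, ρ = 1218 kg/m³, cost = 13.23 $/kg
  option P: E = 37.54 GPa, ρ = 1986 kg/m³, cost = 5.291 $/kg
  option Q: E = 304.7 GPa, ρ = 1840 kg/m³, cost = 410.0 $/kg
  option R: E = 208.2 GPa, ρ = 7839 kg/m³, cost = 0.8700 $/kg
  option S: E = 2.413 GPa, ρ = 1140 kg/m³, cost = 4.400 $/kg
  option R: M = 30.5 MN·m per $
  option L: M = 9.09 MN·m per $
  option P: M = 3.57 MN·m per $
  option H: M = 1.38 MN·m per $
  option S: M = 0.481 MN·m per $
  option Q: M = 0.404 MN·m per $
  option J: M = 0.157 MN·m per $
Option R has the largest M.

option R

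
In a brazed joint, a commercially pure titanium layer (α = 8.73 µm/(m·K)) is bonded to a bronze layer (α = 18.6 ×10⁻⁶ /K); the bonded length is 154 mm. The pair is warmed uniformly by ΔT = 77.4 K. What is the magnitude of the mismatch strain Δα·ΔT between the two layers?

Δα = |8.73 − 18.6|×10⁻⁶/K = 9.87×10⁻⁶/K.
Mismatch strain = Δα·ΔT = 9.87×10⁻⁶ × 77.4 = 7.64×10⁻⁴.

7.64×10⁻⁴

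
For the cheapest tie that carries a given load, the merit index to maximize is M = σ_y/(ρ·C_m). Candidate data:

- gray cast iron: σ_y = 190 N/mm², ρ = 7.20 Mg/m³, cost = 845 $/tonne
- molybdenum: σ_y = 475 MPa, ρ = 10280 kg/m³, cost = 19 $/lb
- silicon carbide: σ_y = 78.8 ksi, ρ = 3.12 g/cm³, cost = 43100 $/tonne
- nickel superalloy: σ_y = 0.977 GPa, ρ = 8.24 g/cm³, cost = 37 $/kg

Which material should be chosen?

Convert each candidate to consistent units, then evaluate M:
  gray cast iron: σ_y = 190.0 MPa, ρ = 7200 kg/m³, cost = 0.8450 $/kg
  molybdenum: σ_y = 475.0 MPa, ρ = 10280 kg/m³, cost = 41.89 $/kg
  silicon carbide: σ_y = 543.3 MPa, ρ = 3120 kg/m³, cost = 43.10 $/kg
  nickel superalloy: σ_y = 977.0 MPa, ρ = 8240 kg/m³, cost = 37.00 $/kg
  gray cast iron: M = 31.2 kN·m per $
  silicon carbide: M = 4.04 kN·m per $
  nickel superalloy: M = 3.20 kN·m per $
  molybdenum: M = 1.10 kN·m per $
Highest index: gray cast iron.

gray cast iron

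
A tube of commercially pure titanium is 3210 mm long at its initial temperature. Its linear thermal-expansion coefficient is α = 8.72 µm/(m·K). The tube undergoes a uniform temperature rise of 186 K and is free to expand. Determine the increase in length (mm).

5.21 mm

ΔL = α·L₀·ΔT = 8.72×10⁻⁶ × 3210 mm × 186.0 K = 5.21 mm.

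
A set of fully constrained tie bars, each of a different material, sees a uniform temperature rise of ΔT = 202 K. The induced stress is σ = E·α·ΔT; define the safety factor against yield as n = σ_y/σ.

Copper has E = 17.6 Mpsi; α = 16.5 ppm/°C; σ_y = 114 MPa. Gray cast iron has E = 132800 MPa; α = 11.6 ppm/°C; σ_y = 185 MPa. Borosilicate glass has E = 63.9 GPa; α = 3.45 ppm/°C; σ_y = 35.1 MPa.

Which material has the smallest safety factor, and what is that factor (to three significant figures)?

With everything in SI (GPa, ×10⁻⁶/K, MPa):
  copper: E = 121.3, α = 16.5, σ_y = 114.0 → σ = 404 MPa, n = 0.282
  gray cast iron: E = 132.8, α = 11.6, σ_y = 185.0 → σ = 311 MPa, n = 0.595
  borosilicate glass: E = 63.90, α = 3.45, σ_y = 35.10 → σ = 44.5 MPa, n = 0.788
The minimum is copper at n = 0.282.

copper, n = 0.282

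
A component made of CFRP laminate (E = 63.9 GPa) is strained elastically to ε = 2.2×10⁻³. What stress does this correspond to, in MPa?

141 MPa

σ = E·ε = 63900 MPa × 2.2×10⁻³ = 141 MPa.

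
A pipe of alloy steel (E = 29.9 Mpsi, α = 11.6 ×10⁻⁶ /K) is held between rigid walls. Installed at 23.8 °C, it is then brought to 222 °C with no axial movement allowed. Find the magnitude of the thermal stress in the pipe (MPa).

E = 29.9 Mpsi = 206.2 GPa.
ΔT = 198.2 K. Constrained thermal stress σ = E·α·ΔT = 206.2×10³ MPa × 11.6×10⁻⁶ × 198.2 = 474 MPa (compressive).

474 MPa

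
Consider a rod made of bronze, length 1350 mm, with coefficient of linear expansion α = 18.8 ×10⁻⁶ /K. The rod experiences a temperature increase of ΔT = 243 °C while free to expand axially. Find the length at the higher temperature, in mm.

ΔL = α·L₀·ΔT = 18.8×10⁻⁶ × 1350 mm × 243.0 K = 6.17 mm.
L = L₀ + ΔL = 1350 + 6.17 = 1356.2 mm.

1356.2 mm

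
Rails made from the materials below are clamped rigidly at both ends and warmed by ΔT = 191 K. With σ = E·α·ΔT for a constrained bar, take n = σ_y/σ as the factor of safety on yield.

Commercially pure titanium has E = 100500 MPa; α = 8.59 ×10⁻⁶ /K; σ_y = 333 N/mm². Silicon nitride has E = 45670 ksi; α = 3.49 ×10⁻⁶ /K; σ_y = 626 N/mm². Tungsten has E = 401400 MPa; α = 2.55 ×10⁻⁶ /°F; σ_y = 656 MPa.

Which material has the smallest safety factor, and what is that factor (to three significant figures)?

In consistent units (E in GPa, α in ×10⁻⁶/K, σ_y in MPa):
  commercially pure titanium: E = 100.5, α = 8.59, σ_y = 333.0 → σ = 165 MPa, n = 2.02
  silicon nitride: E = 314.9, α = 3.49, σ_y = 626.0 → σ = 210 MPa, n = 2.98
  tungsten: E = 401.4, α = 4.59, σ_y = 656.0 → σ = 352 MPa, n = 1.86
Tungsten has the lowest safety factor, n = 1.86.

tungsten, n = 1.86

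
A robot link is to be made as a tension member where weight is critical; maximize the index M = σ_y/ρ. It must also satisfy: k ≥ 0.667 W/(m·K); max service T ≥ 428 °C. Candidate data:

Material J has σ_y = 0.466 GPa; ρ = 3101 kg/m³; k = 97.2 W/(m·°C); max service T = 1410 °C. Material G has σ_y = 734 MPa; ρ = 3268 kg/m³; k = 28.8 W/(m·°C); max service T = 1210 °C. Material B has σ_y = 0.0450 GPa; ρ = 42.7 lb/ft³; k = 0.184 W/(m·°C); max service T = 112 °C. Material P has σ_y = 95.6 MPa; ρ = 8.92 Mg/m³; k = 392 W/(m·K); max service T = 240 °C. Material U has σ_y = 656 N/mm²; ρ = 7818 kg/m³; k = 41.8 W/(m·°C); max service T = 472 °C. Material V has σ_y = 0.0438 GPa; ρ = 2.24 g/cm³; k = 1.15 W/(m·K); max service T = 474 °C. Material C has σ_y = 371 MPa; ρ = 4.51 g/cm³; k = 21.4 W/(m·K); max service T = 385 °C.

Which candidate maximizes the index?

material G

Screen on constraints: k ≥ 0.667 W/(m·K); max service T ≥ 428 °C. Survivors: material J, material G, material U, material V.
In SI units:
  material J: σ_y = 466.0 MPa, ρ = 3101 kg/m³
  material G: σ_y = 734.0 MPa, ρ = 3268 kg/m³
  material U: σ_y = 656.0 MPa, ρ = 7818 kg/m³
  material V: σ_y = 43.80 MPa, ρ = 2240 kg/m³
  material G: M = 225 kN·m/kg
  material J: M = 150 kN·m/kg
  material U: M = 83.9 kN·m/kg
  material V: M = 19.6 kN·m/kg
Highest index: material G.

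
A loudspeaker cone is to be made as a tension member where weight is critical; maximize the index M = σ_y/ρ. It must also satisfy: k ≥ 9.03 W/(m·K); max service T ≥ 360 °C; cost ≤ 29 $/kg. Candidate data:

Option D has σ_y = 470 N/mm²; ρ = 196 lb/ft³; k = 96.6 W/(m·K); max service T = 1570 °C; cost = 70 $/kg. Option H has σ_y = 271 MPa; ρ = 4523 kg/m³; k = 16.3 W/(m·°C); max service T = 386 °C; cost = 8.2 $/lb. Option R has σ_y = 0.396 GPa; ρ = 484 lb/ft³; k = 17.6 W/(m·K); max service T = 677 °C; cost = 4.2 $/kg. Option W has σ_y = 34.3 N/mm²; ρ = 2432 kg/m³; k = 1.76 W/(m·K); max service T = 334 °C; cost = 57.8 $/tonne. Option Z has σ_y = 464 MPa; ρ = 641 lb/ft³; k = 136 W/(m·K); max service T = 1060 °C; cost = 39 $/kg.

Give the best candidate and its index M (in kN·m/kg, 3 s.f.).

Screen on constraints: k ≥ 9.03 W/(m·K); max service T ≥ 360 °C; cost ≤ 29 $/kg. Survivors: option H, option R.
In SI units:
  option H: σ_y = 271.0 MPa, ρ = 4523 kg/m³
  option R: σ_y = 396.0 MPa, ρ = 7753 kg/m³
  option H: M = 59.9 kN·m/kg
  option R: M = 51.1 kN·m/kg
Option H has the largest M.

option H, M = 59.9 kN·m/kg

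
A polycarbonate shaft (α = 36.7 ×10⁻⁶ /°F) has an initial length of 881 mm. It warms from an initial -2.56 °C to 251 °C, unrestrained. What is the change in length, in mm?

14.8 mm

Convert α: 36.7×10⁻⁶/°F × (9/5) = 66.1×10⁻⁶/K.
ΔT = 251 − (-2.56) = 253.6 K.
ΔL = α·L₀·ΔT = 66.1×10⁻⁶ × 881 mm × 253.6 K = 14.8 mm.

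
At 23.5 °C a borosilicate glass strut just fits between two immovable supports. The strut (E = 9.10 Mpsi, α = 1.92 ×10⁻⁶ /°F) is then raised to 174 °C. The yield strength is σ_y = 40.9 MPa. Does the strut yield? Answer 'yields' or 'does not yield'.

E = 9.10 Mpsi = 62.74 GPa.
α = 1.92×10⁻⁶/°F × 9/5 = 3.46×10⁻⁶/K.
ΔT = 150.5 K. Constrained thermal stress σ = E·α·ΔT = 62.74×10³ MPa × 3.46×10⁻⁶ × 150.5 = 32.6 MPa (compressive).
Compare to σ_y = 40.9 MPa: σ < σ_y, so it does not yield.

does not yield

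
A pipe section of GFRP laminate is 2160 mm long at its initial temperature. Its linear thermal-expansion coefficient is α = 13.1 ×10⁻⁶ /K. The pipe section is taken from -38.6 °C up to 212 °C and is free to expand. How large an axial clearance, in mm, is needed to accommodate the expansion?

7.09 mm

ΔT = 212 − (-38.6) = 250.6 K.
ΔL = α·L₀·ΔT = 13.1×10⁻⁶ × 2160 mm × 250.6 K = 7.09 mm.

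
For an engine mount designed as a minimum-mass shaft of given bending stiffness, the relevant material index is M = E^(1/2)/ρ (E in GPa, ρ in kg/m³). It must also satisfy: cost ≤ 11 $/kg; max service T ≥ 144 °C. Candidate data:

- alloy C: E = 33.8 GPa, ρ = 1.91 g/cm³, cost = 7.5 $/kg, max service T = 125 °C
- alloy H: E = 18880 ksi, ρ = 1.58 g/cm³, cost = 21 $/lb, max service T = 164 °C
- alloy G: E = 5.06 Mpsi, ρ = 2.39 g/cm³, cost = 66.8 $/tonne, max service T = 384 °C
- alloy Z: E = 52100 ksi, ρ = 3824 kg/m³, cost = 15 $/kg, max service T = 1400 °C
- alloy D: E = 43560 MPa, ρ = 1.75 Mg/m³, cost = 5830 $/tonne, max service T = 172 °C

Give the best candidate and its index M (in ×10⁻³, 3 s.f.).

alloy D, M = 3.77×10⁻³

Screen on constraints: cost ≤ 11 $/kg; max service T ≥ 144 °C. Survivors: alloy G, alloy D.
After converting to SI:
  alloy G: E = 34.89 GPa, ρ = 2390 kg/m³
  alloy D: E = 43.56 GPa, ρ = 1750 kg/m³
  alloy D: M = 3.77×10⁻³
  alloy G: M = 2.47×10⁻³
Alloy D ranks first.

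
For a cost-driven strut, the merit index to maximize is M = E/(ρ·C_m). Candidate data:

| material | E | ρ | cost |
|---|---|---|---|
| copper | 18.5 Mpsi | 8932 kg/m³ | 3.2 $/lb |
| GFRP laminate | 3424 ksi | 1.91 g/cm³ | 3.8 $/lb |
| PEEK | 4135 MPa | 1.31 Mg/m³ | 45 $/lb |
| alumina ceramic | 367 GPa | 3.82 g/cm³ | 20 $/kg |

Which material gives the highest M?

alumina ceramic

Normalizing units and computing the index:
  copper: E = 127.6 GPa, ρ = 8932 kg/m³, cost = 7.055 $/kg
  GFRP laminate: E = 23.61 GPa, ρ = 1910 kg/m³, cost = 8.377 $/kg
  PEEK: E = 4.135 GPa, ρ = 1310 kg/m³, cost = 99.21 $/kg
  alumina ceramic: E = 367.0 GPa, ρ = 3820 kg/m³, cost = 20.00 $/kg
  alumina ceramic: M = 4.80 MN·m per $
  copper: M = 2.02 MN·m per $
  GFRP laminate: M = 1.48 MN·m per $
  PEEK: M = 0.0318 MN·m per $
Alumina ceramic has the largest M.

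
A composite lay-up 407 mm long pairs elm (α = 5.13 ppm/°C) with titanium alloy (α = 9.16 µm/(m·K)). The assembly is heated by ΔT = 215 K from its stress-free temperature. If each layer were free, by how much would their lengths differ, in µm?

353 µm

Δα = |5.13 − 9.16|×10⁻⁶/K = 4.03×10⁻⁶/K.
ΔL_mismatch = Δα·L·ΔT = 4.03×10⁻⁶ × 407.0 mm × 215.0 K = 353 µm.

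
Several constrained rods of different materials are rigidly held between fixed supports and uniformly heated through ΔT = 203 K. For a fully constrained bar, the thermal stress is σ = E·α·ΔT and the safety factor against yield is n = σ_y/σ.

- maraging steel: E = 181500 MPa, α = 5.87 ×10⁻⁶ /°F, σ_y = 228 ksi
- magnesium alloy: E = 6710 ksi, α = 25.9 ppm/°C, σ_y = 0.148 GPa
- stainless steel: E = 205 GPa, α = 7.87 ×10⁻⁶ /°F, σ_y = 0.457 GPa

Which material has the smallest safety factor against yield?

magnesium alloy

Converting E to GPa, α to ×10⁻⁶/K, σ_y to MPa, then σ and n for each:
  maraging steel: E = 181.5, α = 10.6, σ_y = 1572 → σ = 389 MPa, n = 4.04
  magnesium alloy: E = 46.26, α = 25.9, σ_y = 148.0 → σ = 243 MPa, n = 0.608
  stainless steel: E = 205.0, α = 14.2, σ_y = 457.0 → σ = 590 MPa, n = 0.775
The minimum is magnesium alloy at n = 0.608.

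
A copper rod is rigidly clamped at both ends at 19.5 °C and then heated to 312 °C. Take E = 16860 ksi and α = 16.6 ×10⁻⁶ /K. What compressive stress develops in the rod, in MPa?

E = 16860 ksi = 116.2 GPa.
ΔT = 292.5 K. Constrained thermal stress σ = E·α·ΔT = 116.2×10³ MPa × 16.6×10⁻⁶ × 292.5 = 564 MPa (compressive).

564 MPa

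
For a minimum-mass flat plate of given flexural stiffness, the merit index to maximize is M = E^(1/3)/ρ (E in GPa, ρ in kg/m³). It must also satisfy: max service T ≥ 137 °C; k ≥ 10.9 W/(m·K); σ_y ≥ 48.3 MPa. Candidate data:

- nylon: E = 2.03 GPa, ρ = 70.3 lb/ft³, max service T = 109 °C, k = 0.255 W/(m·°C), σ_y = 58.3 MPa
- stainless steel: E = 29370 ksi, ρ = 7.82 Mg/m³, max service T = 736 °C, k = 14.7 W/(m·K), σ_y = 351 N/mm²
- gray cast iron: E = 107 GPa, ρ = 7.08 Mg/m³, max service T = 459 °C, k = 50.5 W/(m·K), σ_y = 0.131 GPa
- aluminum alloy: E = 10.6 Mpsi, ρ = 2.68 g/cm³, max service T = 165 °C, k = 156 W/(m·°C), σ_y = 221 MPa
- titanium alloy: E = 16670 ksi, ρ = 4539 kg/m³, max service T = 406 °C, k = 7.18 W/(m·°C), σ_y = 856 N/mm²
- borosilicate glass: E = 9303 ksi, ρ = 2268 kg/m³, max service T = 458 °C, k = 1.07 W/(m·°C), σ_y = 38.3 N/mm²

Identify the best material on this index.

Screen on constraints: max service T ≥ 137 °C; k ≥ 10.9 W/(m·K); σ_y ≥ 48.3 MPa. Survivors: stainless steel, gray cast iron, aluminum alloy.
Convert each candidate to consistent units, then evaluate M:
  stainless steel: E = 202.5 GPa, ρ = 7820 kg/m³
  gray cast iron: E = 107.0 GPa, ρ = 7080 kg/m³
  aluminum alloy: E = 73.08 GPa, ρ = 2680 kg/m³
  aluminum alloy: M = 1.56×10⁻³
  stainless steel: M = 0.751×10⁻³
  gray cast iron: M = 0.671×10⁻³
Highest index: aluminum alloy.

aluminum alloy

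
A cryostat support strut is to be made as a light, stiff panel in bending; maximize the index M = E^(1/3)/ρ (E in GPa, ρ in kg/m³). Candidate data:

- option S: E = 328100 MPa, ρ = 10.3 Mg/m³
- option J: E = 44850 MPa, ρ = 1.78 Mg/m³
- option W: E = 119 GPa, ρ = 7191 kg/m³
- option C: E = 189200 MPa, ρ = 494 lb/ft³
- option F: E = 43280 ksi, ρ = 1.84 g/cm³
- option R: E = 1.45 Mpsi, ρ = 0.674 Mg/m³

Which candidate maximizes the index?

In SI units:
  option S: E = 328.1 GPa, ρ = 10300 kg/m³
  option J: E = 44.85 GPa, ρ = 1780 kg/m³
  option W: E = 119.0 GPa, ρ = 7191 kg/m³
  option C: E = 189.2 GPa, ρ = 7913 kg/m³
  option F: E = 298.4 GPa, ρ = 1840 kg/m³
  option R: E = 9.997 GPa, ρ = 674.0 kg/m³
  option F: M = 3.63×10⁻³
  option R: M = 3.20×10⁻³
  option J: M = 2.00×10⁻³
  option C: M = 0.725×10⁻³
  option W: M = 0.684×10⁻³
  option S: M = 0.670×10⁻³
The maximum is for option F.

option F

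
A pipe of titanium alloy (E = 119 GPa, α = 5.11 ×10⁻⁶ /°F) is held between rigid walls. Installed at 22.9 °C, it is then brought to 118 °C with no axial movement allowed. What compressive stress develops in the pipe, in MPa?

104 MPa

α = 5.11×10⁻⁶/°F × 9/5 = 9.20×10⁻⁶/K.
ΔT = 95.10 K. Constrained thermal stress σ = E·α·ΔT = 119.0×10³ MPa × 9.20×10⁻⁶ × 95.10 = 104 MPa (compressive).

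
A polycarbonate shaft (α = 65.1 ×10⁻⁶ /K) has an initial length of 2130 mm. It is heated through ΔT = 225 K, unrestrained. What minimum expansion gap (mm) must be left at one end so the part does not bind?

31.2 mm

ΔL = α·L₀·ΔT = 65.1×10⁻⁶ × 2130 mm × 225.0 K = 31.2 mm.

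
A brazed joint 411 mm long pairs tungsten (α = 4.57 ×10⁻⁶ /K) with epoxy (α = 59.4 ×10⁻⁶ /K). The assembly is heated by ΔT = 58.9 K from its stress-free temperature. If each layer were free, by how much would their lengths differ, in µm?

1330 µm

Δα = |4.57 − 59.4|×10⁻⁶/K = 54.8×10⁻⁶/K.
ΔL_mismatch = Δα·L·ΔT = 54.8×10⁻⁶ × 411.0 mm × 58.9 K = 1330 µm.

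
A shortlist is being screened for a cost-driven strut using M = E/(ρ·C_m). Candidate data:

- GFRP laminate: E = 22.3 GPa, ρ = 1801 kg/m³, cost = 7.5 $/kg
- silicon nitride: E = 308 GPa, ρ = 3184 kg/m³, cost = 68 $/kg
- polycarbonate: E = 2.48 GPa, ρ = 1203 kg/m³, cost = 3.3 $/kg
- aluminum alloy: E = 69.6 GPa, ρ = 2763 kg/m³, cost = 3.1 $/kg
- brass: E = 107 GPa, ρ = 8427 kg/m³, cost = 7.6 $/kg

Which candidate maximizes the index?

Evaluate M for each candidate:
  aluminum alloy: M = 8.13 MN·m per $
  brass: M = 1.67 MN·m per $
  GFRP laminate: M = 1.65 MN·m per $
  silicon nitride: M = 1.42 MN·m per $
  polycarbonate: M = 0.625 MN·m per $
Aluminum alloy has the largest M.

aluminum alloy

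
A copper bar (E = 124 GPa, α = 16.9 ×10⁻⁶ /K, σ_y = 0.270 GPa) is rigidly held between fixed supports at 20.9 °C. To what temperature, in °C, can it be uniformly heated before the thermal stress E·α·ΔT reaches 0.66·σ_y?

σ_y = 0.270 GPa = 270.0 MPa.
E·α·ΔT = 178.2 MPa ⇒ ΔT = 178.2 / (124.0×10³ × 16.9×10⁻⁶) = 85.04 K.
T = 20.9 + 85.04 = 105.9 °C.

106 °C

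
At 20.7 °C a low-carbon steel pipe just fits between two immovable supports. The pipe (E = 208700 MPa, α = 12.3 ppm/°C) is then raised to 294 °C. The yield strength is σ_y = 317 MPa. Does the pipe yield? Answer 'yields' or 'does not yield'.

yields

E = 208700 MPa = 208.7 GPa.
ΔT = 273.3 K. Constrained thermal stress σ = E·α·ΔT = 208.7×10³ MPa × 12.3×10⁻⁶ × 273.3 = 702 MPa (compressive).
Compare to σ_y = 317 MPa: σ ≥ σ_y, so it yields.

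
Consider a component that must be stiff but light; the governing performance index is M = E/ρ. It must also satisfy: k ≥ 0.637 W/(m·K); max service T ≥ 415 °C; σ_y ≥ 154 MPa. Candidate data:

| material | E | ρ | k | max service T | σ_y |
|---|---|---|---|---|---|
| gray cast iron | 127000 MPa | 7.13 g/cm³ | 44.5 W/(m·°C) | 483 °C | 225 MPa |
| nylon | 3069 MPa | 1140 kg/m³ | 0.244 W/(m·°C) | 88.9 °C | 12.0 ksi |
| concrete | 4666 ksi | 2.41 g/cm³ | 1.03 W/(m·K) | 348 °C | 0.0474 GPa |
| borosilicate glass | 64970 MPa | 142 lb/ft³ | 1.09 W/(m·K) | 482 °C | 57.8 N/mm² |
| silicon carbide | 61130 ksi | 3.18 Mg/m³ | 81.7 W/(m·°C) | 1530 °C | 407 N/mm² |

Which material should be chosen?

silicon carbide

Screen on constraints: k ≥ 0.637 W/(m·K); max service T ≥ 415 °C; σ_y ≥ 154 MPa. Survivors: gray cast iron, silicon carbide.
Convert each candidate to consistent units, then evaluate M:
  gray cast iron: E = 127.0 GPa, ρ = 7130 kg/m³
  silicon carbide: E = 421.5 GPa, ρ = 3180 kg/m³
  silicon carbide: M = 133 MN·m/kg
  gray cast iron: M = 17.8 MN·m/kg
Silicon carbide has the largest M.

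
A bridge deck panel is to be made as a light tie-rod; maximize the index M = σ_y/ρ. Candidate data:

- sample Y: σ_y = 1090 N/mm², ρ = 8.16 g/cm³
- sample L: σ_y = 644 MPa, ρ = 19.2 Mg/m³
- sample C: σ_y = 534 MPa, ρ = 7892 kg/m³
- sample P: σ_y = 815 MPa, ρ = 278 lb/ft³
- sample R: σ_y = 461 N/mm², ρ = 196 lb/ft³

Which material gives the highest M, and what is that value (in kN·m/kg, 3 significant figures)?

In SI units:
  sample Y: σ_y = 1090 MPa, ρ = 8160 kg/m³
  sample L: σ_y = 644.0 MPa, ρ = 19200 kg/m³
  sample C: σ_y = 534.0 MPa, ρ = 7892 kg/m³
  sample P: σ_y = 815.0 MPa, ρ = 4453 kg/m³
  sample R: σ_y = 461.0 MPa, ρ = 3140 kg/m³
  sample P: M = 183 kN·m/kg
  sample R: M = 147 kN·m/kg
  sample Y: M = 134 kN·m/kg
  sample C: M = 67.7 kN·m/kg
  sample L: M = 33.5 kN·m/kg
The maximum is for sample P.

sample P, M = 183 kN·m/kg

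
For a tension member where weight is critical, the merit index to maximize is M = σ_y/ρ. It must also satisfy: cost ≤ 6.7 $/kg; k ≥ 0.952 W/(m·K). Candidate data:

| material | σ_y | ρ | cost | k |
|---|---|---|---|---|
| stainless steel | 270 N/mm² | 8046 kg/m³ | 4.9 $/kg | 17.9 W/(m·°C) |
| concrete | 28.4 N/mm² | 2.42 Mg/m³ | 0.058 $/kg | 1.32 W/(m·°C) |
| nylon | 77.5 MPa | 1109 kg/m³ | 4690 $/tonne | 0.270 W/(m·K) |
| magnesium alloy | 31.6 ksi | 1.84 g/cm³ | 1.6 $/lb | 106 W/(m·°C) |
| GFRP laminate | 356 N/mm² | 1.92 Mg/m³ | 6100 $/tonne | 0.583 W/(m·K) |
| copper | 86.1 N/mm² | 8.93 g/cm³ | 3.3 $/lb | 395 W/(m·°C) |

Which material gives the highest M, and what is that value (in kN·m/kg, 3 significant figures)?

Screen on constraints: cost ≤ 6.7 $/kg; k ≥ 0.952 W/(m·K). Survivors: stainless steel, concrete, magnesium alloy.
Normalizing units and computing the index:
  stainless steel: σ_y = 270.0 MPa, ρ = 8046 kg/m³
  concrete: σ_y = 28.40 MPa, ρ = 2420 kg/m³
  magnesium alloy: σ_y = 217.9 MPa, ρ = 1840 kg/m³
  magnesium alloy: M = 118 kN·m/kg
  stainless steel: M = 33.6 kN·m/kg
  concrete: M = 11.7 kN·m/kg
Magnesium alloy has the largest M.

magnesium alloy, M = 118 kN·m/kg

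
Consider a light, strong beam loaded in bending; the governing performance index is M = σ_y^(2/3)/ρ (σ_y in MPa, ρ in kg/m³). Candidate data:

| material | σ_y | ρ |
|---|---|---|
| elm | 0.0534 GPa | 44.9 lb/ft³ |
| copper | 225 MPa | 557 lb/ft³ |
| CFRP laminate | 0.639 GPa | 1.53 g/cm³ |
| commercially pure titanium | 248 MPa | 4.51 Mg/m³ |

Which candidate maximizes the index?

CFRP laminate

Putting every candidate on a common basis:
  elm: σ_y = 53.40 MPa, ρ = 719.2 kg/m³
  copper: σ_y = 225.0 MPa, ρ = 8922 kg/m³
  CFRP laminate: σ_y = 639.0 MPa, ρ = 1530 kg/m³
  commercially pure titanium: σ_y = 248.0 MPa, ρ = 4510 kg/m³
  CFRP laminate: M = 48.5×10⁻³
  elm: M = 19.7×10⁻³
  commercially pure titanium: M = 8.75×10⁻³
  copper: M = 4.15×10⁻³
CFRP laminate ranks first.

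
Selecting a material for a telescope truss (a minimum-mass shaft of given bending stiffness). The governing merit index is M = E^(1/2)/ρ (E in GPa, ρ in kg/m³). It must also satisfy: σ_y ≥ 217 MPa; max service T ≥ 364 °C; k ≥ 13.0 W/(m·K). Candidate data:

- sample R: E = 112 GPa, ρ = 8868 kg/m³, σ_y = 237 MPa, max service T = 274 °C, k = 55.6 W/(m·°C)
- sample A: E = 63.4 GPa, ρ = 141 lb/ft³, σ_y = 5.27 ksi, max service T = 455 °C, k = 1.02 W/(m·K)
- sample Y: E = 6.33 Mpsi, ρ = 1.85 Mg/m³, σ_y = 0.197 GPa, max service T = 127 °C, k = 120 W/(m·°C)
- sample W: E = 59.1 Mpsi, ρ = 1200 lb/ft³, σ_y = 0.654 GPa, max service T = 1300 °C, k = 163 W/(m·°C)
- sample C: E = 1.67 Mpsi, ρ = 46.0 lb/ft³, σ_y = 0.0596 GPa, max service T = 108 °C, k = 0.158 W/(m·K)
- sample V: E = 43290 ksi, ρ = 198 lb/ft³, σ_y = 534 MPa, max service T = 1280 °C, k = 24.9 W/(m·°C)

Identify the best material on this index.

Screen on constraints: σ_y ≥ 217 MPa; max service T ≥ 364 °C; k ≥ 13.0 W/(m·K). Survivors: sample W, sample V.
In SI units:
  sample W: E = 407.5 GPa, ρ = 19220 kg/m³
  sample V: E = 298.5 GPa, ρ = 3172 kg/m³
  sample V: M = 5.45×10⁻³
  sample W: M = 1.05×10⁻³
The maximum is for sample V.

sample V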